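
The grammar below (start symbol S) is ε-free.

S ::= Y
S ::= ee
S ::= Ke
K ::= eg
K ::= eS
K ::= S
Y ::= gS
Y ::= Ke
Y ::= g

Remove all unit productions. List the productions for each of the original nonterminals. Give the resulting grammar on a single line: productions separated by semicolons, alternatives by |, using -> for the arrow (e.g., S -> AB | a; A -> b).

Unit productions: K->S, S->Y.
Unit pairs (A ⇒* B via units): (K,S), (K,Y), (S,Y).
S: inherits non-unit rules of {S, Y} → Ke | ee | g | gS.
K: inherits non-unit rules of {K, S, Y} → Ke | eS | ee | eg | g | gS.
Y: inherits non-unit rules of {Y} → Ke | g | gS.

S -> g | Ke | ee | gS; K -> g | Ke | eS | ee | eg | gS; Y -> g | Ke | gS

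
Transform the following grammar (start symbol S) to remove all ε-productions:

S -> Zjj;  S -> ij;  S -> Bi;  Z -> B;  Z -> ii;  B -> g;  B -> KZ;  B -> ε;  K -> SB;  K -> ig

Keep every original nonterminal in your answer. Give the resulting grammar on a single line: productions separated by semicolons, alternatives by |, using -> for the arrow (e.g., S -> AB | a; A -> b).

S -> i | Bi | ij | jj | Zjj; B -> K | g | KZ; K -> S | SB | ig; Z -> B | ii

Nullable set: {B, Z}.
S -> Bi: B nullable, giving Bi | i.
S -> Zjj: Z nullable, giving Zjj | jj.
Drop B -> ε.
B -> KZ: Z nullable, giving K | KZ.
K -> SB: B nullable, giving S | SB.
Z -> B: B nullable, giving B.
Unchanged (no nullable symbols): S -> ij; B -> g; K -> ig; Z -> ii.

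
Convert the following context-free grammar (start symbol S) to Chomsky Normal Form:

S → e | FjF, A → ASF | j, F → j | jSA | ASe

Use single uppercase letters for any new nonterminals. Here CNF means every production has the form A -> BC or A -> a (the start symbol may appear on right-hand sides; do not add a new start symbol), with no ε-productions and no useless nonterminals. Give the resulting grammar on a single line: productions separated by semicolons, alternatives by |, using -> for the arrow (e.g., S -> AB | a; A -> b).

No ε-productions.
No unit productions to eliminate.
TERM: introduce B -> e, C -> j and substitute in every rule of length ≥2.
BIN: A -> ASF becomes A -> AD, D -> SF; F -> ASB becomes F -> AE, E -> SB; F -> CSA becomes F -> CG, G -> SA; S -> FCF becomes S -> FH, H -> CF.

S -> e | FH; A -> j | AD; B -> e; C -> j; D -> SF; E -> SB; F -> j | AE | CG; G -> SA; H -> CF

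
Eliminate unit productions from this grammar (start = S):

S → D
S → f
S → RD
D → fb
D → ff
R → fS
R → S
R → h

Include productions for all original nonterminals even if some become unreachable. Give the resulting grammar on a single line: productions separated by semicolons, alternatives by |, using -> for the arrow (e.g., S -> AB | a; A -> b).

S -> f | RD | fb | ff; D -> fb | ff; R -> f | h | RD | fS | fb | ff

Unit productions: R->S, S->D.
Unit pairs (A ⇒* B via units): (R,D), (R,S), (S,D).
S: inherits non-unit rules of {D, S} → RD | f | fb | ff.
D: inherits non-unit rules of {D} → fb | ff.
R: inherits non-unit rules of {D, R, S} → RD | f | fS | fb | ff | h.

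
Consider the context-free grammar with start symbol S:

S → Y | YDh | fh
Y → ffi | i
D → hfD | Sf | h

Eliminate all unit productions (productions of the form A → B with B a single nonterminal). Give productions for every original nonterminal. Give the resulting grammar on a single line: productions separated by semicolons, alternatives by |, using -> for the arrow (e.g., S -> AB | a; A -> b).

S -> i | fh | YDh | ffi; D -> h | Sf | hfD; Y -> i | ffi

Unit productions: S->Y.
Unit pairs (A ⇒* B via units): (S,Y).
S: inherits non-unit rules of {S, Y} → YDh | ffi | fh | i.
D: inherits non-unit rules of {D} → Sf | h | hfD.
Y: inherits non-unit rules of {Y} → ffi | i.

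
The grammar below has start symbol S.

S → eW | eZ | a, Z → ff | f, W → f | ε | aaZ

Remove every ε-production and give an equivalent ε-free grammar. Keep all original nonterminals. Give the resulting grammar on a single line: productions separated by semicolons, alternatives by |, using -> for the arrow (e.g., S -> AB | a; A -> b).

Nullable set: {W}.
S -> eW: W nullable, giving e | eW.
Drop W -> ε.
Unchanged (no nullable symbols): S -> a; S -> eZ; W -> aaZ; W -> f; Z -> f; Z -> ff.

S -> a | e | eW | eZ; W -> f | aaZ; Z -> f | ff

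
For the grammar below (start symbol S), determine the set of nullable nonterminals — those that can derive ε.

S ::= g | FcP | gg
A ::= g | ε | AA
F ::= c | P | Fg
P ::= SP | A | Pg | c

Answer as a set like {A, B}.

{A, F, P}

Directly nullable (have an ε-rule): {A}.
P is nullable via P -> A (every symbol on the right is already known nullable).
F is nullable via F -> P (every symbol on the right is already known nullable).
Not nullable: S — each has a terminal in every rule's right-hand side or depends on a non-nullable symbol.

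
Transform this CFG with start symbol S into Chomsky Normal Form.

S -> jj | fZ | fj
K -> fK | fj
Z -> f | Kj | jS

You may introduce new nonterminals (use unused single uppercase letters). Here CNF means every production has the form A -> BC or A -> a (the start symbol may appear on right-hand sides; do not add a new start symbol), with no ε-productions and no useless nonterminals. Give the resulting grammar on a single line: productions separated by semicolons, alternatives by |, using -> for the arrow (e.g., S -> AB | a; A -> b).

No ε-productions.
No unit productions to eliminate.
TERM: introduce A -> f, B -> j and substitute in every rule of length ≥2.

S -> AB | AZ | BB; A -> f; B -> j; K -> AB | AK; Z -> f | BS | KB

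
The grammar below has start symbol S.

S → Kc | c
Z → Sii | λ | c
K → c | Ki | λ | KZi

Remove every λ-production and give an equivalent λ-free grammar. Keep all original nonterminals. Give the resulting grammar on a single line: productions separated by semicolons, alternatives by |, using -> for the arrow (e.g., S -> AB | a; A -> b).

S -> c | Kc; K -> c | i | Ki | Zi | KZi; Z -> c | Sii

Nullable set: {K, Z}.
S -> Kc: K nullable, giving Kc | c.
Drop K -> λ.
K -> KZi: K, Z nullable, giving KZi | Ki | Zi | i.
K -> Ki: K nullable, giving Ki | i.
Drop Z -> λ.
Unchanged (no nullable symbols): S -> c; K -> c; Z -> Sii; Z -> c.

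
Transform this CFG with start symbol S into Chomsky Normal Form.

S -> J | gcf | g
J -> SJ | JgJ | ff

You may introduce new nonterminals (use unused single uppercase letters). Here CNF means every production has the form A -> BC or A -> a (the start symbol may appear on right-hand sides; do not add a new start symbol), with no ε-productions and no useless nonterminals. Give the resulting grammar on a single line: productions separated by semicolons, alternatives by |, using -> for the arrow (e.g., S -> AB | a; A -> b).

No ε-productions.
After unit-elimination: S -> g | SJ | ff | JgJ | gcf; J -> SJ | ff | JgJ.
TERM: introduce C -> c, B -> f, A -> g and substitute in every rule of length ≥2.
BIN: J -> JAJ becomes J -> JD, D -> AJ; S -> ACB becomes S -> AE, E -> CB; S -> JAJ becomes S -> JF, F -> AJ.

S -> g | AE | BB | JF | SJ; A -> g; B -> f; C -> c; D -> AJ; E -> CB; F -> AJ; J -> BB | JD | SJ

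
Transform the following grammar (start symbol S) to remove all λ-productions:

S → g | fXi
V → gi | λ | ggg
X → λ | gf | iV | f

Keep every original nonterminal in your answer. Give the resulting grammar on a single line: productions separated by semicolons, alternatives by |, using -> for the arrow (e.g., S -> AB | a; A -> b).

S -> g | fi | fXi; V -> gi | ggg; X -> f | i | gf | iV

Nullable set: {V, X}.
S -> fXi: X nullable, giving fXi | fi.
Drop V -> λ.
Drop X -> λ.
X -> iV: V nullable, giving i | iV.
Unchanged (no nullable symbols): S -> g; V -> ggg; V -> gi; X -> f; X -> gf.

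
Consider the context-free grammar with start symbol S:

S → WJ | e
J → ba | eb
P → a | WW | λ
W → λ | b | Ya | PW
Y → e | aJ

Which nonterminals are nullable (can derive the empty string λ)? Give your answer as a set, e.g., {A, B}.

Directly nullable (have an ε-rule): {P, W}.
Not nullable: J, S, Y — each has a terminal in every rule's right-hand side or depends on a non-nullable symbol.

{P, W}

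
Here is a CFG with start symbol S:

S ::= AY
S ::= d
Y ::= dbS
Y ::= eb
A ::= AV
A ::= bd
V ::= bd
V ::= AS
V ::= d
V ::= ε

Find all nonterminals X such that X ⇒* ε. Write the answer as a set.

Directly nullable (have an ε-rule): {V}.
Not nullable: A, S, Y — each has a terminal in every rule's right-hand side or depends on a non-nullable symbol.

{V}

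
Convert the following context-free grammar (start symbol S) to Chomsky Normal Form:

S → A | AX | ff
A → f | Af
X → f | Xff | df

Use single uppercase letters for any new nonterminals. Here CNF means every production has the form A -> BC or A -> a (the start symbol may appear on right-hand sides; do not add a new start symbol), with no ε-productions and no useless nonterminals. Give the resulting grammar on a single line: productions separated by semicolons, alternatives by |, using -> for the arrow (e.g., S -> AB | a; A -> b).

No ε-productions.
After unit-elimination: S -> f | AX | Af | ff; A -> f | Af; X -> f | df | Xff.
TERM: introduce C -> d, B -> f and substitute in every rule of length ≥2.
BIN: X -> XBB becomes X -> XD, D -> BB.

S -> f | AB | AX | BB; A -> f | AB; B -> f; C -> d; D -> BB; X -> f | CB | XD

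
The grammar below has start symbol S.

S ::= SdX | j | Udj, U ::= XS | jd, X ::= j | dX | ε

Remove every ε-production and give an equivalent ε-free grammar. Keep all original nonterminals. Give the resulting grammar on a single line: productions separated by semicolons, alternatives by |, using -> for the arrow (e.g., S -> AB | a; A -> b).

S -> j | Sd | SdX | Udj; U -> S | XS | jd; X -> d | j | dX

Nullable set: {X}.
S -> SdX: X nullable, giving Sd | SdX.
U -> XS: X nullable, giving S | XS.
Drop X -> ε.
X -> dX: X nullable, giving d | dX.
Unchanged (no nullable symbols): S -> Udj; S -> j; U -> jd; X -> j.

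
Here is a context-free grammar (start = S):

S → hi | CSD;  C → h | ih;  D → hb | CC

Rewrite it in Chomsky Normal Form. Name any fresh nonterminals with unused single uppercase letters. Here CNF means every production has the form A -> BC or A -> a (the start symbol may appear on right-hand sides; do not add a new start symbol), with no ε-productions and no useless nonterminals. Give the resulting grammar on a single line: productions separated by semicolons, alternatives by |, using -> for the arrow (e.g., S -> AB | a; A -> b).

No ε-productions.
No unit productions to eliminate.
TERM: introduce E -> b, B -> h, A -> i and substitute in every rule of length ≥2.
BIN: S -> CSD becomes S -> CF, F -> SD.

S -> BA | CF; A -> i; B -> h; C -> h | AB; D -> BE | CC; E -> b; F -> SD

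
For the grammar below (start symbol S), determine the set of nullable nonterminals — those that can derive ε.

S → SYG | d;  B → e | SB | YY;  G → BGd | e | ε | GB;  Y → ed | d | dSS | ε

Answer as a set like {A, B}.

Directly nullable (have an ε-rule): {G, Y}.
B is nullable via B -> YY (every symbol on the right is already known nullable).
Not nullable: S — each has a terminal in every rule's right-hand side or depends on a non-nullable symbol.

{B, G, Y}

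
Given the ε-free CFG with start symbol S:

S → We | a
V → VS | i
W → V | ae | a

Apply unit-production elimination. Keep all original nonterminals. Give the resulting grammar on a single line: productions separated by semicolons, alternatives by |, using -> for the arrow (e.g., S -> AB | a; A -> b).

S -> a | We; V -> i | VS; W -> a | i | VS | ae

Unit productions: W->V.
Unit pairs (A ⇒* B via units): (W,V).
S: inherits non-unit rules of {S} → We | a.
V: inherits non-unit rules of {V} → VS | i.
W: inherits non-unit rules of {V, W} → VS | a | ae | i.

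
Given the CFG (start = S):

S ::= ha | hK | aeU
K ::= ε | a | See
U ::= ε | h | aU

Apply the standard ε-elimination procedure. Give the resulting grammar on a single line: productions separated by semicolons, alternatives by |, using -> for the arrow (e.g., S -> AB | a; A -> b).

S -> h | ae | hK | ha | aeU; K -> a | See; U -> a | h | aU

Nullable set: {K, U}.
S -> aeU: U nullable, giving ae | aeU.
S -> hK: K nullable, giving h | hK.
Drop K -> ε.
Drop U -> ε.
U -> aU: U nullable, giving a | aU.
Unchanged (no nullable symbols): S -> ha; K -> See; K -> a; U -> h.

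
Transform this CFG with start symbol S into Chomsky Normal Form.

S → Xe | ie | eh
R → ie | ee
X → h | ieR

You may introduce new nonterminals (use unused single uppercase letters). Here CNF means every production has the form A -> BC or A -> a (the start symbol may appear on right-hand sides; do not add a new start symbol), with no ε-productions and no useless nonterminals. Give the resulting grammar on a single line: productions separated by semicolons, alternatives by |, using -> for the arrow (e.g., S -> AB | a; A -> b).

No ε-productions.
No unit productions to eliminate.
TERM: introduce A -> e, C -> h, B -> i and substitute in every rule of length ≥2.
BIN: X -> BAR becomes X -> BD, D -> AR.

S -> AC | BA | XA; A -> e; B -> i; C -> h; D -> AR; R -> AA | BA; X -> h | BD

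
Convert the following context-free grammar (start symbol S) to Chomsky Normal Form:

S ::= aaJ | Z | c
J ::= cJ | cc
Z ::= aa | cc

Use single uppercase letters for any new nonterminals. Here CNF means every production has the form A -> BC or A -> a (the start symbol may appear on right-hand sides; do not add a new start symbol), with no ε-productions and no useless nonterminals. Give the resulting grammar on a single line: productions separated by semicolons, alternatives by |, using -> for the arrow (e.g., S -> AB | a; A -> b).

S -> c | AA | BB | BC; A -> c; B -> a; C -> BJ; J -> AA | AJ

No ε-productions.
After unit-elimination: S -> c | aa | cc | aaJ; J -> cJ | cc; Z -> aa | cc.
TERM: introduce B -> a, A -> c and substitute in every rule of length ≥2.
BIN: S -> BBJ becomes S -> BC, C -> BJ.
Drop unreachable/unproductive: Z.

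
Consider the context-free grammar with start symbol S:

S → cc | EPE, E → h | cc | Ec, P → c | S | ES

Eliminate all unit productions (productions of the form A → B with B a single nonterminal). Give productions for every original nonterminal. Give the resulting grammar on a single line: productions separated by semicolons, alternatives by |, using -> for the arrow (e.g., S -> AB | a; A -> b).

Unit productions: P->S.
Unit pairs (A ⇒* B via units): (P,S).
S: inherits non-unit rules of {S} → EPE | cc.
E: inherits non-unit rules of {E} → Ec | cc | h.
P: inherits non-unit rules of {P, S} → EPE | ES | c | cc.

S -> cc | EPE; E -> h | Ec | cc; P -> c | ES | cc | EPE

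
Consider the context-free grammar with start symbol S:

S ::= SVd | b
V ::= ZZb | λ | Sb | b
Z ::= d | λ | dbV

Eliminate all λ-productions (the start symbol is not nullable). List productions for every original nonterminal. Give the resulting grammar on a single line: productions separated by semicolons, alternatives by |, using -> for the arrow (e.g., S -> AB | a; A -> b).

S -> b | Sd | SVd; V -> b | Sb | Zb | ZZb; Z -> d | db | dbV

Nullable set: {V, Z}.
S -> SVd: V nullable, giving SVd | Sd.
Drop V -> λ.
V -> ZZb: Z, Z nullable, giving ZZb | Zb | b.
Drop Z -> λ.
Z -> dbV: V nullable, giving db | dbV.
Unchanged (no nullable symbols): S -> b; V -> Sb; V -> b; Z -> d.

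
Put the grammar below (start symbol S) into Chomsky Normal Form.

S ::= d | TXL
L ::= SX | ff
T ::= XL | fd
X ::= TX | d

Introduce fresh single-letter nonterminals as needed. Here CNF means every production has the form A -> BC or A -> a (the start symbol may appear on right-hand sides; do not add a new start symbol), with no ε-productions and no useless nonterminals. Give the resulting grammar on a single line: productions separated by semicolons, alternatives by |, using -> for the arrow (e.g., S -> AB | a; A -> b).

S -> d | TC; A -> f; B -> d; C -> XL; L -> AA | SX; T -> AB | XL; X -> d | TX

No ε-productions.
No unit productions to eliminate.
TERM: introduce B -> d, A -> f and substitute in every rule of length ≥2.
BIN: S -> TXL becomes S -> TC, C -> XL.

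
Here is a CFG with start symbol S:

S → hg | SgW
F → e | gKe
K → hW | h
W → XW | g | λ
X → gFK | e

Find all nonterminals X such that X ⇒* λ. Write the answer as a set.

Directly nullable (have an ε-rule): {W}.
Not nullable: F, K, S, X — each has a terminal in every rule's right-hand side or depends on a non-nullable symbol.

{W}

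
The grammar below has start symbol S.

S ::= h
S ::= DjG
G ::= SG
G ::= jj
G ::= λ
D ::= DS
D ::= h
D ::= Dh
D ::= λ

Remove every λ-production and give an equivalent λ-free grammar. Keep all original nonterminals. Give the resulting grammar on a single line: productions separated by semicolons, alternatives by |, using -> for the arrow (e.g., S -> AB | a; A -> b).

S -> h | j | Dj | jG | DjG; D -> S | h | DS | Dh; G -> S | SG | jj

Nullable set: {D, G}.
S -> DjG: D, G nullable, giving Dj | DjG | j | jG.
Drop D -> λ.
D -> DS: D nullable, giving DS | S.
D -> Dh: D nullable, giving Dh | h.
Drop G -> λ.
G -> SG: G nullable, giving S | SG.
Unchanged (no nullable symbols): S -> h; D -> h; G -> jj.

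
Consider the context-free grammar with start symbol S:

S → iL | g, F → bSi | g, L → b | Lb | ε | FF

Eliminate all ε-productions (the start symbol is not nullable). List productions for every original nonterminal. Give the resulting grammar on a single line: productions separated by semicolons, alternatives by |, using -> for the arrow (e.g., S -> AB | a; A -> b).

S -> g | i | iL; F -> g | bSi; L -> b | FF | Lb

Nullable set: {L}.
S -> iL: L nullable, giving i | iL.
Drop L -> ε.
L -> Lb: L nullable, giving Lb | b.
Unchanged (no nullable symbols): S -> g; F -> bSi; F -> g; L -> FF; L -> b.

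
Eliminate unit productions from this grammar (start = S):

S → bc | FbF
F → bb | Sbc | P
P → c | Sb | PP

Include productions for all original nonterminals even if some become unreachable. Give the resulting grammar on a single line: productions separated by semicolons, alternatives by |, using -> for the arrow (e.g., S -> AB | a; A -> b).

S -> bc | FbF; F -> c | PP | Sb | bb | Sbc; P -> c | PP | Sb

Unit productions: F->P.
Unit pairs (A ⇒* B via units): (F,P).
S: inherits non-unit rules of {S} → FbF | bc.
F: inherits non-unit rules of {F, P} → PP | Sb | Sbc | bb | c.
P: inherits non-unit rules of {P} → PP | Sb | c.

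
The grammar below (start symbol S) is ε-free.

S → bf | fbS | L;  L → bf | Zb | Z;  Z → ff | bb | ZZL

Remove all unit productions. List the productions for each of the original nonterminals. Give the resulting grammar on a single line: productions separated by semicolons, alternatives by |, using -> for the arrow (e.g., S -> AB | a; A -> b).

Unit productions: L->Z, S->L.
Unit pairs (A ⇒* B via units): (L,Z), (S,L), (S,Z).
S: inherits non-unit rules of {L, S, Z} → ZZL | Zb | bb | bf | fbS | ff.
L: inherits non-unit rules of {L, Z} → ZZL | Zb | bb | bf | ff.
Z: inherits non-unit rules of {Z} → ZZL | bb | ff.

S -> Zb | bb | bf | ff | ZZL | fbS; L -> Zb | bb | bf | ff | ZZL; Z -> bb | ff | ZZL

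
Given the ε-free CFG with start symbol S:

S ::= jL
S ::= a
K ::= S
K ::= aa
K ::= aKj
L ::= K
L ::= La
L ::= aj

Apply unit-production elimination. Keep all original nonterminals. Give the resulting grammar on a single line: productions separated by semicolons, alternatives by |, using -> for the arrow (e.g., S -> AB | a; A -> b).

Unit productions: K->S, L->K.
Unit pairs (A ⇒* B via units): (K,S), (L,K), (L,S).
S: inherits non-unit rules of {S} → a | jL.
K: inherits non-unit rules of {K, S} → a | aKj | aa | jL.
L: inherits non-unit rules of {K, L, S} → La | a | aKj | aa | aj | jL.

S -> a | jL; K -> a | aa | jL | aKj; L -> a | La | aa | aj | jL | aKj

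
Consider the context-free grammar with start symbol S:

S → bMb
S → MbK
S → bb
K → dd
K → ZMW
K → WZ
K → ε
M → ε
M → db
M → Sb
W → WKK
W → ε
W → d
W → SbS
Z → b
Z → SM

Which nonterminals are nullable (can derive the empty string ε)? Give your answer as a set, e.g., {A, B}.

Directly nullable (have an ε-rule): {K, M, W}.
Not nullable: S, Z — each has a terminal in every rule's right-hand side or depends on a non-nullable symbol.

{K, M, W}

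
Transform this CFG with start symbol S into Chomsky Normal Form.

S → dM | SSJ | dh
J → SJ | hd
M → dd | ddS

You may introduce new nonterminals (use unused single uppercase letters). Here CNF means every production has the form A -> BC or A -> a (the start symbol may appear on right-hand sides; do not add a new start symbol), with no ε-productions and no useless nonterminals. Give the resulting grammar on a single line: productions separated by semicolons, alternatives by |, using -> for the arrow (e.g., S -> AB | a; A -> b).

No ε-productions.
No unit productions to eliminate.
TERM: introduce B -> d, A -> h and substitute in every rule of length ≥2.
BIN: M -> BBS becomes M -> BC, C -> BS; S -> SSJ becomes S -> SD, D -> SJ.

S -> BA | BM | SD; A -> h; B -> d; C -> BS; D -> SJ; J -> AB | SJ; M -> BB | BC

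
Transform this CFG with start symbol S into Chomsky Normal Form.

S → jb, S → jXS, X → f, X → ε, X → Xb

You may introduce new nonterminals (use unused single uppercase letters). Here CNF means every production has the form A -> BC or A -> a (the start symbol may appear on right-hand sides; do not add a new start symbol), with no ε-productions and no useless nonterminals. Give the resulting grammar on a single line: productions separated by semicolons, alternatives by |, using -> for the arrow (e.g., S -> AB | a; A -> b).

S -> AB | AC | AS; A -> j; B -> b; C -> XS; X -> b | f | XB

Nullable: {X}; after ε-elimination: S -> jS | jb | jXS; X -> b | f | Xb.
No unit productions to eliminate.
TERM: introduce B -> b, A -> j and substitute in every rule of length ≥2.
BIN: S -> AXS becomes S -> AC, C -> XS.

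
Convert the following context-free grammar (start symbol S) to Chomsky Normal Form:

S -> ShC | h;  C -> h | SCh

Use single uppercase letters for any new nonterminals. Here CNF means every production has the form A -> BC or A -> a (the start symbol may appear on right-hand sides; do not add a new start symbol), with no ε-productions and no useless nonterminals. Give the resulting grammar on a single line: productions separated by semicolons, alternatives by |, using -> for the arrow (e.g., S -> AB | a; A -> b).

S -> h | SD; A -> h; B -> CA; C -> h | SB; D -> AC

No ε-productions.
No unit productions to eliminate.
TERM: introduce A -> h and substitute in every rule of length ≥2.
BIN: C -> SCA becomes C -> SB, B -> CA; S -> SAC becomes S -> SD, D -> AC.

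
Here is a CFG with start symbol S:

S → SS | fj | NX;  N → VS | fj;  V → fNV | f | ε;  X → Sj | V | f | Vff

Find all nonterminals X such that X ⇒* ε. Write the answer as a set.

Directly nullable (have an ε-rule): {V}.
X is nullable via X -> V (every symbol on the right is already known nullable).
Not nullable: N, S — each has a terminal in every rule's right-hand side or depends on a non-nullable symbol.

{V, X}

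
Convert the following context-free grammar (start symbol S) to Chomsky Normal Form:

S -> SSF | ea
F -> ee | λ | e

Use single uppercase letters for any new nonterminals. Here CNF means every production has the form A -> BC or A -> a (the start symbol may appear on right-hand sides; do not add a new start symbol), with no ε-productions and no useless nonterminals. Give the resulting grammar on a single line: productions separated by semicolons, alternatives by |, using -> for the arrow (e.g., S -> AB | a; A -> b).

Nullable: {F}; after ε-elimination: S -> SS | ea | SSF; F -> e | ee.
No unit productions to eliminate.
TERM: introduce B -> a, A -> e and substitute in every rule of length ≥2.
BIN: S -> SSF becomes S -> SC, C -> SF.

S -> AB | SC | SS; A -> e; B -> a; C -> SF; F -> e | AA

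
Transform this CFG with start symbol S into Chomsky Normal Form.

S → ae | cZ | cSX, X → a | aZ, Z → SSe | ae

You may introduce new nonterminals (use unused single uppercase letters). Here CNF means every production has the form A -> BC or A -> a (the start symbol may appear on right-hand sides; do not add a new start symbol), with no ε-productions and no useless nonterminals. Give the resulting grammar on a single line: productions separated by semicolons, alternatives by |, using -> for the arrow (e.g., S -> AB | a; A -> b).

No ε-productions.
No unit productions to eliminate.
TERM: introduce A -> a, C -> c, B -> e and substitute in every rule of length ≥2.
BIN: S -> CSX becomes S -> CD, D -> SX; Z -> SSB becomes Z -> SE, E -> SB.

S -> AB | CD | CZ; A -> a; B -> e; C -> c; D -> SX; E -> SB; X -> a | AZ; Z -> AB | SE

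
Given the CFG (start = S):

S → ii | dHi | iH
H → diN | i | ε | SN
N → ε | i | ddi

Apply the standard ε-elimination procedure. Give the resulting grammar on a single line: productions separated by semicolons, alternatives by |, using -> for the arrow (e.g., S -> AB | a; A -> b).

Nullable set: {H, N}.
S -> dHi: H nullable, giving dHi | di.
S -> iH: H nullable, giving i | iH.
Drop H -> ε.
H -> SN: N nullable, giving S | SN.
H -> diN: N nullable, giving di | diN.
Drop N -> ε.
Unchanged (no nullable symbols): S -> ii; H -> i; N -> ddi; N -> i.

S -> i | di | iH | ii | dHi; H -> S | i | SN | di | diN; N -> i | ddi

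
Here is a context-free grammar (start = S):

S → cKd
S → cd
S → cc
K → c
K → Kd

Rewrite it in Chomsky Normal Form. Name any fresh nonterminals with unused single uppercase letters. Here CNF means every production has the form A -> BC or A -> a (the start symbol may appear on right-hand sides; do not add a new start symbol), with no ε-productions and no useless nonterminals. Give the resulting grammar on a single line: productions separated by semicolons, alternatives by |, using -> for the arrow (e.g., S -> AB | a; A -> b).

No ε-productions.
No unit productions to eliminate.
TERM: introduce B -> c, A -> d and substitute in every rule of length ≥2.
BIN: S -> BKA becomes S -> BC, C -> KA.

S -> BA | BB | BC; A -> d; B -> c; C -> KA; K -> c | KA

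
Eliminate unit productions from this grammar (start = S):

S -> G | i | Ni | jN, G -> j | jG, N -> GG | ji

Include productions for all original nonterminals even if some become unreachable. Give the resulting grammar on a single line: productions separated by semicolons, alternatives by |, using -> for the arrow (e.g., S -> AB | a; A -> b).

S -> i | j | Ni | jG | jN; G -> j | jG; N -> GG | ji

Unit productions: S->G.
Unit pairs (A ⇒* B via units): (S,G).
S: inherits non-unit rules of {G, S} → Ni | i | j | jG | jN.
G: inherits non-unit rules of {G} → j | jG.
N: inherits non-unit rules of {N} → GG | ji.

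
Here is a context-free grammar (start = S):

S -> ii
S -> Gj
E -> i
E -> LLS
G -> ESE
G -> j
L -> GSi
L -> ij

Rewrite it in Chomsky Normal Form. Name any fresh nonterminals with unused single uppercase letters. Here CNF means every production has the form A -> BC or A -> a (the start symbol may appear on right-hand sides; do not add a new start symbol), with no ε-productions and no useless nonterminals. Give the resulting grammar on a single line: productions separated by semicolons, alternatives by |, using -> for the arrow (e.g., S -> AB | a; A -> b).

No ε-productions.
No unit productions to eliminate.
TERM: introduce A -> i, B -> j and substitute in every rule of length ≥2.
BIN: E -> LLS becomes E -> LC, C -> LS; G -> ESE becomes G -> ED, D -> SE; L -> GSA becomes L -> GF, F -> SA.

S -> AA | GB; A -> i; B -> j; C -> LS; D -> SE; E -> i | LC; F -> SA; G -> j | ED; L -> AB | GF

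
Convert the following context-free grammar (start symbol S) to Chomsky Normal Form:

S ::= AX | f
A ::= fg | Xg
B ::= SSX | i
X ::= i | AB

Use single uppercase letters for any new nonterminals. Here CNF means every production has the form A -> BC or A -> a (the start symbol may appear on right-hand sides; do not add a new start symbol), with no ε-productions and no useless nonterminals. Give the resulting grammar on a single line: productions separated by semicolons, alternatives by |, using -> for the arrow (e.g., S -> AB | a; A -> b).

S -> f | AX; A -> DC | XC; B -> i | SE; C -> g; D -> f; E -> SX; X -> i | AB

No ε-productions.
No unit productions to eliminate.
TERM: introduce D -> f, C -> g and substitute in every rule of length ≥2.
BIN: B -> SSX becomes B -> SE, E -> SX.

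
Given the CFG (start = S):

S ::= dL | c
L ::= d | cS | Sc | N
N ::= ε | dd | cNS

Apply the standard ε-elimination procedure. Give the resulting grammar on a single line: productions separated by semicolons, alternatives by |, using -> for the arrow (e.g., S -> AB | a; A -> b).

Nullable set: {L, N}.
S -> dL: L nullable, giving d | dL.
L -> N: N nullable, giving N.
Drop N -> ε.
N -> cNS: N nullable, giving cNS | cS.
Unchanged (no nullable symbols): S -> c; L -> Sc; L -> cS; L -> d; N -> dd.

S -> c | d | dL; L -> N | d | Sc | cS; N -> cS | dd | cNS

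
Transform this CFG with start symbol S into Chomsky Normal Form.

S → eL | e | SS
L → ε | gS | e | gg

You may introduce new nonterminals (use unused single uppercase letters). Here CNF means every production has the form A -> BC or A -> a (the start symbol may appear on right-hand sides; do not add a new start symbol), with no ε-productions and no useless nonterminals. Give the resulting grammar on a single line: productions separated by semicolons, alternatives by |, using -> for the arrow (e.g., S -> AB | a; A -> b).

Nullable: {L}; after ε-elimination: S -> e | SS | eL; L -> e | gS | gg.
No unit productions to eliminate.
TERM: introduce B -> e, A -> g and substitute in every rule of length ≥2.

S -> e | BL | SS; A -> g; B -> e; L -> e | AA | AS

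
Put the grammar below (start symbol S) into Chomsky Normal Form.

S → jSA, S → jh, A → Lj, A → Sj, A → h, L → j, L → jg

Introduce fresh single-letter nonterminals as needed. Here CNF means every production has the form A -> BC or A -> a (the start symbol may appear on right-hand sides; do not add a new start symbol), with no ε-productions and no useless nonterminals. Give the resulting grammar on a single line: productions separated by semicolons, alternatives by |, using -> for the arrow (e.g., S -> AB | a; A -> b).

No ε-productions.
No unit productions to eliminate.
TERM: introduce C -> g, D -> h, B -> j and substitute in every rule of length ≥2.
BIN: S -> BSA becomes S -> BE, E -> SA.

S -> BD | BE; A -> h | LB | SB; B -> j; C -> g; D -> h; E -> SA; L -> j | BC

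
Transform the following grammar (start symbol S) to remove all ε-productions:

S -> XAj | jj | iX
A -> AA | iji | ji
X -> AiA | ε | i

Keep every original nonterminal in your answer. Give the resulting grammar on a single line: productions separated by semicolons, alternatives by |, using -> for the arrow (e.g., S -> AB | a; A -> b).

S -> i | Aj | iX | jj | XAj; A -> AA | ji | iji; X -> i | AiA

Nullable set: {X}.
S -> XAj: X nullable, giving Aj | XAj.
S -> iX: X nullable, giving i | iX.
Drop X -> ε.
Unchanged (no nullable symbols): S -> jj; A -> AA; A -> iji; A -> ji; X -> AiA; X -> i.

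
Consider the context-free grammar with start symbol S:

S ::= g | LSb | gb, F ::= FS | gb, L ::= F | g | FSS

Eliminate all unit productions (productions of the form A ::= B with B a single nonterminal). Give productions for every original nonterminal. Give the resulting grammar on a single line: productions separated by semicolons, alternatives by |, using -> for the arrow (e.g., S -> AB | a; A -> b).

S -> g | gb | LSb; F -> FS | gb; L -> g | FS | gb | FSS

Unit productions: L->F.
Unit pairs (A ⇒* B via units): (L,F).
S: inherits non-unit rules of {S} → LSb | g | gb.
F: inherits non-unit rules of {F} → FS | gb.
L: inherits non-unit rules of {F, L} → FS | FSS | g | gb.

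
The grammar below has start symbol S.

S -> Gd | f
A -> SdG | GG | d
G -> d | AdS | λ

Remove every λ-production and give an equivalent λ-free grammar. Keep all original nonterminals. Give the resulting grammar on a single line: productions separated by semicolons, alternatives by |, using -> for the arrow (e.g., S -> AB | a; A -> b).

S -> d | f | Gd; A -> G | d | GG | Sd | SdG; G -> d | dS | AdS

Nullable set: {A, G}.
S -> Gd: G nullable, giving Gd | d.
A -> GG: G, G nullable, giving G | GG.
A -> SdG: G nullable, giving Sd | SdG.
Drop G -> λ.
G -> AdS: A nullable, giving AdS | dS.
Unchanged (no nullable symbols): S -> f; A -> d; G -> d.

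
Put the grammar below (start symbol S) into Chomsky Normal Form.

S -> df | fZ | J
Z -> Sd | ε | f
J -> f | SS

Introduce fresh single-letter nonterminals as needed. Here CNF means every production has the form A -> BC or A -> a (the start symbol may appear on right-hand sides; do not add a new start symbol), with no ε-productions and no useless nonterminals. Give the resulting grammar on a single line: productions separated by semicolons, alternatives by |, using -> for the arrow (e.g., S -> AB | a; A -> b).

Nullable: {Z}; after ε-elimination: S -> J | f | df | fZ; J -> f | SS; Z -> f | Sd.
After unit-elimination: S -> f | SS | df | fZ; J -> f | SS; Z -> f | Sd.
TERM: introduce A -> d, B -> f and substitute in every rule of length ≥2.
Drop unreachable/unproductive: J.

S -> f | AB | BZ | SS; A -> d; B -> f; Z -> f | SA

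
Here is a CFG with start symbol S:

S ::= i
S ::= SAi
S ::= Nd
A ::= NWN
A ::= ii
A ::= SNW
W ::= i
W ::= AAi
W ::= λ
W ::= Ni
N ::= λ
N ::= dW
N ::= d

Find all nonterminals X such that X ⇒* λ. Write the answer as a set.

Directly nullable (have an ε-rule): {N, W}.
A is nullable via A -> NWN (every symbol on the right is already known nullable).
Not nullable: S — each has a terminal in every rule's right-hand side or depends on a non-nullable symbol.

{A, N, W}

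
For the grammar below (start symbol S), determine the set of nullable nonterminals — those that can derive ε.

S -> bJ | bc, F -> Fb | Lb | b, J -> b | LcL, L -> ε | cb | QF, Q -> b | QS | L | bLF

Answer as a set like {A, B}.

Directly nullable (have an ε-rule): {L}.
Q is nullable via Q -> L (every symbol on the right is already known nullable).
Not nullable: F, J, S — each has a terminal in every rule's right-hand side or depends on a non-nullable symbol.

{L, Q}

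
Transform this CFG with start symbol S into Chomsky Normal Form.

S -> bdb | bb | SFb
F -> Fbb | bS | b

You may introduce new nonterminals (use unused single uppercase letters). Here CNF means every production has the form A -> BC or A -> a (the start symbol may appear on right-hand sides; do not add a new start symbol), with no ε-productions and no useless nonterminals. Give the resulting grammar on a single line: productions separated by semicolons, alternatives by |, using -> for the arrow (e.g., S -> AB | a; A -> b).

No ε-productions.
No unit productions to eliminate.
TERM: introduce A -> b, B -> d and substitute in every rule of length ≥2.
BIN: F -> FAA becomes F -> FC, C -> AA; S -> ABA becomes S -> AD, D -> BA; S -> SFA becomes S -> SE, E -> FA.

S -> AA | AD | SE; A -> b; B -> d; C -> AA; D -> BA; E -> FA; F -> b | AS | FC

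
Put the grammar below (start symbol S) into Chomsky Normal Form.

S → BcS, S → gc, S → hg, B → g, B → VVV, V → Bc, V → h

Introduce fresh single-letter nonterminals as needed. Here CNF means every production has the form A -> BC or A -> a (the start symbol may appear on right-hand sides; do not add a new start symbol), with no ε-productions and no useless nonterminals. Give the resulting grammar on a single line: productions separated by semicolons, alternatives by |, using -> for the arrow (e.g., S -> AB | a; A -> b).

No ε-productions.
No unit productions to eliminate.
TERM: introduce A -> c, C -> g, D -> h and substitute in every rule of length ≥2.
BIN: B -> VVV becomes B -> VE, E -> VV; S -> BAS becomes S -> BF, F -> AS.

S -> BF | CA | DC; A -> c; B -> g | VE; C -> g; D -> h; E -> VV; F -> AS; V -> h | BA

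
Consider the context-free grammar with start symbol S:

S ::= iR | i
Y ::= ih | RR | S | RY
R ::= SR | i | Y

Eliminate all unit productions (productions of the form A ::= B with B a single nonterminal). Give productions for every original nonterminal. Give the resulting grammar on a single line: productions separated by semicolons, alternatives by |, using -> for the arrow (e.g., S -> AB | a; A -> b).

S -> i | iR; R -> i | RR | RY | SR | iR | ih; Y -> i | RR | RY | iR | ih

Unit productions: R->Y, Y->S.
Unit pairs (A ⇒* B via units): (R,S), (R,Y), (Y,S).
S: inherits non-unit rules of {S} → i | iR.
R: inherits non-unit rules of {R, S, Y} → RR | RY | SR | i | iR | ih.
Y: inherits non-unit rules of {S, Y} → RR | RY | i | iR | ih.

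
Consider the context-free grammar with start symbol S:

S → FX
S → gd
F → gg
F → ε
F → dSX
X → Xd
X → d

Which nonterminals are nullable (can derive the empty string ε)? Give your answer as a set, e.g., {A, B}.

{F}

Directly nullable (have an ε-rule): {F}.
Not nullable: S, X — each has a terminal in every rule's right-hand side or depends on a non-nullable symbol.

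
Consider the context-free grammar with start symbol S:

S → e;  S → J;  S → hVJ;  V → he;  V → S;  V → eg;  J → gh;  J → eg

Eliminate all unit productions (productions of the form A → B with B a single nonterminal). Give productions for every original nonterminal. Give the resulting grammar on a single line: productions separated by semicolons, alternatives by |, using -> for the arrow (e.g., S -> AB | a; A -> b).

Unit productions: S->J, V->S.
Unit pairs (A ⇒* B via units): (S,J), (V,J), (V,S).
S: inherits non-unit rules of {J, S} → e | eg | gh | hVJ.
J: inherits non-unit rules of {J} → eg | gh.
V: inherits non-unit rules of {J, S, V} → e | eg | gh | hVJ | he.

S -> e | eg | gh | hVJ; J -> eg | gh; V -> e | eg | gh | he | hVJ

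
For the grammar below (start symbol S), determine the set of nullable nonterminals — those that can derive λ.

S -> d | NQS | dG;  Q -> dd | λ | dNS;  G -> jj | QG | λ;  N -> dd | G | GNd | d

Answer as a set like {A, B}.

{G, N, Q}

Directly nullable (have an ε-rule): {G, Q}.
N is nullable via N -> G (every symbol on the right is already known nullable).
Not nullable: S — each has a terminal in every rule's right-hand side or depends on a non-nullable symbol.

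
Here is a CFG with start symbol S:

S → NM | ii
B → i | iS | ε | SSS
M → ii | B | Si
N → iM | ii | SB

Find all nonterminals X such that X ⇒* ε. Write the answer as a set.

{B, M}

Directly nullable (have an ε-rule): {B}.
M is nullable via M -> B (every symbol on the right is already known nullable).
Not nullable: N, S — each has a terminal in every rule's right-hand side or depends on a non-nullable symbol.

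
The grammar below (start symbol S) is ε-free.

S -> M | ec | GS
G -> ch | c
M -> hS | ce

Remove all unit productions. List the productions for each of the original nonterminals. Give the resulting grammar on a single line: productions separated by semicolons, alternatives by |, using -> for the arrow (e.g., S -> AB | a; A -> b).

Unit productions: S->M.
Unit pairs (A ⇒* B via units): (S,M).
S: inherits non-unit rules of {M, S} → GS | ce | ec | hS.
G: inherits non-unit rules of {G} → c | ch.
M: inherits non-unit rules of {M} → ce | hS.

S -> GS | ce | ec | hS; G -> c | ch; M -> ce | hS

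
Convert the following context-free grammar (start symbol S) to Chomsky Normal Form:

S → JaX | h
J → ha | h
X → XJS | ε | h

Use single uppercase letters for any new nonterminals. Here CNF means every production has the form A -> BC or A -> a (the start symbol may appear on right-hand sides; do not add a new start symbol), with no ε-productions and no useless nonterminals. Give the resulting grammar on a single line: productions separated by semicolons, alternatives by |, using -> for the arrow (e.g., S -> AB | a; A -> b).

S -> h | JB | JC; A -> h; B -> a; C -> BX; D -> JS; J -> h | AB; X -> h | JS | XD

Nullable: {X}; after ε-elimination: S -> h | Ja | JaX; J -> h | ha; X -> h | JS | XJS.
No unit productions to eliminate.
TERM: introduce B -> a, A -> h and substitute in every rule of length ≥2.
BIN: S -> JBX becomes S -> JC, C -> BX; X -> XJS becomes X -> XD, D -> JS.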